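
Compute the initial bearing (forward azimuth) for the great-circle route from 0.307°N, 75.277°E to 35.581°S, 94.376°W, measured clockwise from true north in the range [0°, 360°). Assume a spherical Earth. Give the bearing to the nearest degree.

194°

Δλ = -94.376 − 75.277 = -169.653°.
θ = atan2( sin Δλ · cos φ₂ , cos φ₁ · sin φ₂ − sin φ₁ · cos φ₂ · cos Δλ )
  = atan2(-0.14608, -0.57756) = -165.806° → normalised to [0°, 360°): 194.194°.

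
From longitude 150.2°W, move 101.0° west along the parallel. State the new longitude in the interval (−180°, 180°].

108.8°E

Start at -150.2°; shift −101.0° → -251.2°.
-251.2° lies outside (−180°, 180°]; add 360° → +108.8°.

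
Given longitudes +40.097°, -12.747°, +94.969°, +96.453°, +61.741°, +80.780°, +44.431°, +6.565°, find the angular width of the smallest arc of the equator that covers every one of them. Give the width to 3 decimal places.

109.200°

Sort the longitudes: -12.747°, +6.565°, +40.097°, +44.431°, +61.741°, +80.780°, +94.969°, +96.453°.
Eastward gaps between consecutive values (wrapping around): 19.312°, 33.532°, 4.334°, 17.310°, 19.039°, 14.189°, 1.484°, 250.800°.
Largest gap = 250.800° ⇒ minimal covering band is its complement: 360° − 250.800° = 109.200°.
Band runs from -12.747° eastward to +96.453°.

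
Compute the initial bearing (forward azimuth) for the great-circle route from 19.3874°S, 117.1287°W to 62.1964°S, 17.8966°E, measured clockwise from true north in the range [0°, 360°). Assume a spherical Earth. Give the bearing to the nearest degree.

Δλ = 17.8966 − -117.1287 = 135.0253°.
θ = atan2( sin Δλ · cos φ₂ , cos φ₁ · sin φ₂ − sin φ₁ · cos φ₂ · cos Δλ )
  = atan2(0.32968, -0.94393) = 160.748° → normalised to [0°, 360°): 160.748°.

161°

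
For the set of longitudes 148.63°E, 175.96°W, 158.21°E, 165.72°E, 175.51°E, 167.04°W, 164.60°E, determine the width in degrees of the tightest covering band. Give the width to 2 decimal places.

Sort the longitudes: -175.96°, -167.04°, +148.63°, +158.21°, +164.60°, +165.72°, +175.51°.
Eastward gaps between consecutive values (wrapping around): 8.92°, 315.67°, 9.58°, 6.39°, 1.12°, 9.79°, 8.53°.
Largest gap = 315.67° ⇒ minimal covering band is its complement: 360° − 315.67° = 44.33°.
Band runs from +148.63° eastward to -167.04°, crossing the antimeridian.

44.33°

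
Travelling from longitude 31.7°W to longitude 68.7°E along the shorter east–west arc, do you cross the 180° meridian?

No

Signed shortest Δλ = ((68.7 − -31.7 + 180) mod 360) − 180 = 100.4°.
Going east by 100.4° from -31.7° reaches +68.7° without touching 180°.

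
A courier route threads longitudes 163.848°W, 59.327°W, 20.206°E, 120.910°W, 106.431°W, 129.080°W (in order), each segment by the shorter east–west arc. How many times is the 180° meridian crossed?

0

Leg 1: -163.848° → -59.327°, shortest Δλ = 104.521° (east) — does not cross 180°.
Leg 2: -59.327° → +20.206°, shortest Δλ = 79.533° (east) — does not cross 180°.
Leg 3: +20.206° → -120.910°, shortest Δλ = -141.116° (west) — does not cross 180°.
Leg 4: -120.910° → -106.431°, shortest Δλ = 14.479° (east) — does not cross 180°.
Leg 5: -106.431° → -129.080°, shortest Δλ = -22.649° (west) — does not cross 180°.
Total crossings: 0.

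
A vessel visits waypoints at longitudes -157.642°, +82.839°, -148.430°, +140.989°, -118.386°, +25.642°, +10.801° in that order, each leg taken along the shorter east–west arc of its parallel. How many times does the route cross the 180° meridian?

4

Leg 1: -157.642° → +82.839°, shortest Δλ = -119.519° (west) — crosses 180°.
Leg 2: +82.839° → -148.430°, shortest Δλ = 128.731° (east) — crosses 180°.
Leg 3: -148.430° → +140.989°, shortest Δλ = -70.581° (west) — crosses 180°.
Leg 4: +140.989° → -118.386°, shortest Δλ = 100.625° (east) — crosses 180°.
Leg 5: -118.386° → +25.642°, shortest Δλ = 144.028° (east) — does not cross 180°.
Leg 6: +25.642° → +10.801°, shortest Δλ = -14.841° (west) — does not cross 180°.
Total crossings: 4.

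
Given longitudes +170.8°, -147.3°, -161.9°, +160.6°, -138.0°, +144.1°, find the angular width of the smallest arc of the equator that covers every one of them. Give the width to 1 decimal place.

77.9°

Sort the longitudes: -161.9°, -147.3°, -138.0°, +144.1°, +160.6°, +170.8°.
Eastward gaps between consecutive values (wrapping around): 14.6°, 9.3°, 282.1°, 16.5°, 10.2°, 27.3°.
Largest gap = 282.1° ⇒ minimal covering band is its complement: 360° − 282.1° = 77.9°.
Band runs from +144.1° eastward to -138.0°, crossing the antimeridian.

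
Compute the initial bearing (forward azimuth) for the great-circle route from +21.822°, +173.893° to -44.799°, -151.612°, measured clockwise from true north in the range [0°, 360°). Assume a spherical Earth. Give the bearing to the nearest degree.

Δλ = -151.612 − 173.893 = -325.505°; wrapped into (−180°, 180°]: 34.495°.
θ = atan2( sin Δλ · cos φ₂ , cos φ₁ · sin φ₂ − sin φ₁ · cos φ₂ · cos Δλ )
  = atan2(0.40186, -0.87152) = 155.245° → normalised to [0°, 360°): 155.245°.

155°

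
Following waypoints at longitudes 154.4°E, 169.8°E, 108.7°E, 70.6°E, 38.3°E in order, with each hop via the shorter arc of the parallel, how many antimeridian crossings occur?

0

Leg 1: +154.4° → +169.8°, shortest Δλ = 15.4° (east) — does not cross 180°.
Leg 2: +169.8° → +108.7°, shortest Δλ = -61.1° (west) — does not cross 180°.
Leg 3: +108.7° → +70.6°, shortest Δλ = -38.1° (west) — does not cross 180°.
Leg 4: +70.6° → +38.3°, shortest Δλ = -32.3° (west) — does not cross 180°.
Total crossings: 0.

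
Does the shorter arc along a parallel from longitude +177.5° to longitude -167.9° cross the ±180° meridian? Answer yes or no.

Naïve |-167.9 − 177.5| = 345.4° > 180°, so the shorter arc goes the other way round — across 180°.
Signed shortest Δλ = ((-167.9 − 177.5 + 180) mod 360) − 180 = 14.6°.
Going east by 14.6° from +177.5° passes through 180° before reaching -167.9°.

Yes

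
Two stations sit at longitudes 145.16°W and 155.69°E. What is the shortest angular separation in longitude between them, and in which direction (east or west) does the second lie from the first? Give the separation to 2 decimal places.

59.15° west

Raw difference: 155.69 − -145.16 = 300.85°.
Normalise into (−180°, 180°]: 300.85° − 360° = -59.15°.
Negative ⇒ the second point lies to the west; separation 59.15°.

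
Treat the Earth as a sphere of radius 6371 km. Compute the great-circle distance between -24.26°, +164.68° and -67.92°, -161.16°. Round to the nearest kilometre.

5378 km

Δλ = -161.16 − 164.68 = -325.84°; wrapped into (−180°, 180°]: 34.16°.
Δφ = -67.92 − -24.26 = -43.66°.
a = sin²(Δφ/2) + cos φ₁ · cos φ₂ · sin²(Δλ/2) = 0.167838.
c = 2·atan2(√a, √(1−a)) = 0.84421 rad → d = 6371·c ≈ 5378.45 km.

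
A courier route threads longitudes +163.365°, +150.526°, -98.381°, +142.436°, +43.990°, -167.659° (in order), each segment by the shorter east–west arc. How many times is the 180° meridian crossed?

Leg 1: +163.365° → +150.526°, shortest Δλ = -12.839° (west) — does not cross 180°.
Leg 2: +150.526° → -98.381°, shortest Δλ = 111.093° (east) — crosses 180°.
Leg 3: -98.381° → +142.436°, shortest Δλ = -119.183° (west) — crosses 180°.
Leg 4: +142.436° → +43.990°, shortest Δλ = -98.446° (west) — does not cross 180°.
Leg 5: +43.990° → -167.659°, shortest Δλ = 148.351° (east) — crosses 180°.
Total crossings: 3.

3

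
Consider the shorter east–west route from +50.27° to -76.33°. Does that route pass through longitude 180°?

No

Signed shortest Δλ = ((-76.33 − 50.27 + 180) mod 360) − 180 = -126.6°.
Going west by 126.6° from +50.27° reaches -76.33° without touching 180°.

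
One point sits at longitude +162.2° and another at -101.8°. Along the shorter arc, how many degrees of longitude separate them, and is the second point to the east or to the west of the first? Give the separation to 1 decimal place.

Raw difference: -101.8 − 162.2 = -264.0°.
Normalise into (−180°, 180°]: -264.0° + 360° = 96.0°.
Positive ⇒ the second point lies to the east; separation 96.0°.

96.0° east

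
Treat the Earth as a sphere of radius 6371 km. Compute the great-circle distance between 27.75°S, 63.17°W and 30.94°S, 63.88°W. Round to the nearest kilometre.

361 km

Δλ = -63.88 − -63.17 = -0.71°.
Δφ = -30.94 − -27.75 = -3.19°.
a = sin²(Δφ/2) + cos φ₁ · cos φ₂ · sin²(Δλ/2) = 0.000804.
c = 2·atan2(√a, √(1−a)) = 0.05671 rad → d = 6371·c ≈ 361.32 km.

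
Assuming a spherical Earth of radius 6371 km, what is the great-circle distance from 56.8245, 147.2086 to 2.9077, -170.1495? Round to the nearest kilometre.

7073 km

Δλ = -170.1495 − 147.2086 = -317.3581°; wrapped into (−180°, 180°]: 42.6419°.
Δφ = 2.9077 − 56.8245 = -53.9168°.
a = sin²(Δφ/2) + cos φ₁ · cos φ₂ · sin²(Δλ/2) = 0.277767.
c = 2·atan2(√a, √(1−a)) = 1.11022 rad → d = 6371·c ≈ 7073.20 km.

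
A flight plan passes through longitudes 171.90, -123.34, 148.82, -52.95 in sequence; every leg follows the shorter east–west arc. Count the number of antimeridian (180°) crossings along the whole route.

Leg 1: +171.90° → -123.34°, shortest Δλ = 64.76° (east) — crosses 180°.
Leg 2: -123.34° → +148.82°, shortest Δλ = -87.84° (west) — crosses 180°.
Leg 3: +148.82° → -52.95°, shortest Δλ = 158.23° (east) — crosses 180°.
Total crossings: 3.

3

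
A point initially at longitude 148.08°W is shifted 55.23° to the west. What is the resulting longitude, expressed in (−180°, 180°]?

Start at -148.08°; shift −55.23° → -203.31°.
-203.31° lies outside (−180°, 180°]; add 360° → +156.69°.

156.69°E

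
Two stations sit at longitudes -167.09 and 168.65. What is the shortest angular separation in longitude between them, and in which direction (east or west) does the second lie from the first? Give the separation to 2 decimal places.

24.26° west

Raw difference: 168.65 − -167.09 = 335.74°.
Normalise into (−180°, 180°]: 335.74° − 360° = -24.26°.
Negative ⇒ the second point lies to the west; separation 24.26°.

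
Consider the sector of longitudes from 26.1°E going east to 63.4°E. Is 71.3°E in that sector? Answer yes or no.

Band width going east from +26.1° to +63.4°: ((63.4 − 26.1) mod 360) = 37.3°.
Offset of +71.3° east of the west edge: ((71.3 − 26.1) mod 360) = 45.2°.
45.2° > 37.3° ⇒ outside.

No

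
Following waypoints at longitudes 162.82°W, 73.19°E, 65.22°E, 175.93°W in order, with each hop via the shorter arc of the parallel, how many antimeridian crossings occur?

Leg 1: -162.82° → +73.19°, shortest Δλ = -123.99° (west) — crosses 180°.
Leg 2: +73.19° → +65.22°, shortest Δλ = -7.97° (west) — does not cross 180°.
Leg 3: +65.22° → -175.93°, shortest Δλ = 118.85° (east) — crosses 180°.
Total crossings: 2.

2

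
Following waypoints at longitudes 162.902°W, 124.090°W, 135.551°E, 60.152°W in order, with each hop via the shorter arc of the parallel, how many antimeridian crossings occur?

Leg 1: -162.902° → -124.090°, shortest Δλ = 38.812° (east) — does not cross 180°.
Leg 2: -124.090° → +135.551°, shortest Δλ = -100.359° (west) — crosses 180°.
Leg 3: +135.551° → -60.152°, shortest Δλ = 164.297° (east) — crosses 180°.
Total crossings: 2.

2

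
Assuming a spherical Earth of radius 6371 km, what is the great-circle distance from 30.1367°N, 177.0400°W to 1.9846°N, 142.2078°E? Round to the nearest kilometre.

Δλ = 142.2078 − -177.0400 = 319.2478°; wrapped into (−180°, 180°]: -40.7522°.
Δφ = 1.9846 − 30.1367 = -28.1521°.
a = sin²(Δφ/2) + cos φ₁ · cos φ₂ · sin²(Δλ/2) = 0.163931.
c = 2·atan2(√a, √(1−a)) = 0.83370 rad → d = 6371·c ≈ 5311.53 km.

5312 km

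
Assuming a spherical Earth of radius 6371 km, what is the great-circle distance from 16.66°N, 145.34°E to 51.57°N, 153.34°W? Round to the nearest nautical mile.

Δλ = -153.34 − 145.34 = -298.68°; wrapped into (−180°, 180°]: 61.32°.
Δφ = 51.57 − 16.66 = 34.91°.
a = sin²(Δφ/2) + cos φ₁ · cos φ₂ · sin²(Δλ/2) = 0.244820.
c = 2·atan2(√a, √(1−a)) = 1.03519 rad → d = 6371·c ≈ 6595.21 km ≈ 3561.13 nmi.

3561 nmi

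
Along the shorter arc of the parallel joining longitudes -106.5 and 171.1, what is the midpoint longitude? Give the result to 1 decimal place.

-147.7°

Signed shortest Δλ from -106.5° to +171.1° is -82.4°.
Midpoint longitude = -106.5° + (-82.4°)/2 = -106.5° − 41.2° = -147.7°.
(The naïve average (-106.5 + +171.1)/2 = 32.3° is on the wrong side of the globe.)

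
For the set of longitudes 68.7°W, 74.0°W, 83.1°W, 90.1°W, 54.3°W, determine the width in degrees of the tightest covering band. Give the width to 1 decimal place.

35.8°

Sort the longitudes: -90.1°, -83.1°, -74.0°, -68.7°, -54.3°.
Eastward gaps between consecutive values (wrapping around): 7.0°, 9.1°, 5.3°, 14.4°, 324.2°.
Largest gap = 324.2° ⇒ minimal covering band is its complement: 360° − 324.2° = 35.8°.
Band runs from -90.1° eastward to -54.3°.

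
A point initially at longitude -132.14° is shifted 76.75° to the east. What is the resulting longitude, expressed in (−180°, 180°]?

Start at -132.14°; shift +76.75° → -55.39°.
-55.39° already lies in (−180°, 180°].

-55.39°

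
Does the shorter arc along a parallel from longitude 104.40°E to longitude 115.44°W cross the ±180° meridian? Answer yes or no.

Naïve |-115.44 − 104.40| = 219.84° > 180°, so the shorter arc goes the other way round — across 180°.
Signed shortest Δλ = ((-115.44 − 104.40 + 180) mod 360) − 180 = 140.16°.
Going east by 140.16° from +104.40° passes through 180° before reaching -115.44°.

Yes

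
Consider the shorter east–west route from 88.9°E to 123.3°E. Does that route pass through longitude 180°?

Signed shortest Δλ = ((123.3 − 88.9 + 180) mod 360) − 180 = 34.4°.
Going east by 34.4° from +88.9° reaches +123.3° without touching 180°.

No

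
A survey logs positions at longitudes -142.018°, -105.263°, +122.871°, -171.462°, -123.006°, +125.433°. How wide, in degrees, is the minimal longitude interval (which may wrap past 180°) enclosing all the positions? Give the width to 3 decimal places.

Sort the longitudes: -171.462°, -142.018°, -123.006°, -105.263°, +122.871°, +125.433°.
Eastward gaps between consecutive values (wrapping around): 29.444°, 19.012°, 17.743°, 228.134°, 2.562°, 63.105°.
Largest gap = 228.134° ⇒ minimal covering band is its complement: 360° − 228.134° = 131.866°.
Band runs from +122.871° eastward to -105.263°, crossing the antimeridian.

131.866°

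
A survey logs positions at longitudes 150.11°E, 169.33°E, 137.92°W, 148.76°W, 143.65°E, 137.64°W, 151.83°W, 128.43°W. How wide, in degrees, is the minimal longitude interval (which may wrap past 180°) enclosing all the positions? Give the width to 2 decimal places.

87.92°

Sort the longitudes: -151.83°, -148.76°, -137.92°, -137.64°, -128.43°, +143.65°, +150.11°, +169.33°.
Eastward gaps between consecutive values (wrapping around): 3.07°, 10.84°, 0.28°, 9.21°, 272.08°, 6.46°, 19.22°, 38.84°.
Largest gap = 272.08° ⇒ minimal covering band is its complement: 360° − 272.08° = 87.92°.
Band runs from +143.65° eastward to -128.43°, crossing the antimeridian.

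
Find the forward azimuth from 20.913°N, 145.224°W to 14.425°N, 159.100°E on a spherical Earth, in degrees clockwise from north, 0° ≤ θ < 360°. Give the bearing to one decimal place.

272.7°

Δλ = 159.100 − -145.224 = 304.324°; wrapped into (−180°, 180°]: -55.676°.
θ = atan2( sin Δλ · cos φ₂ , cos φ₁ · sin φ₂ − sin φ₁ · cos φ₂ · cos Δλ )
  = atan2(-0.79983, 0.03777) = -87.296° → normalised to [0°, 360°): 272.704°.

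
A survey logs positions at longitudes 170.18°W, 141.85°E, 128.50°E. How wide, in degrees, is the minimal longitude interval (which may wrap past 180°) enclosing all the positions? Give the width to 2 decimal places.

Sort the longitudes: -170.18°, +128.50°, +141.85°.
Eastward gaps between consecutive values (wrapping around): 298.68°, 13.35°, 47.97°.
Largest gap = 298.68° ⇒ minimal covering band is its complement: 360° − 298.68° = 61.32°.
Band runs from +128.50° eastward to -170.18°, crossing the antimeridian.

61.32°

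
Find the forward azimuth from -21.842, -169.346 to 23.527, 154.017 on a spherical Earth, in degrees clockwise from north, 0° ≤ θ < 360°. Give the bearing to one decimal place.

319.7°

Δλ = 154.017 − -169.346 = 323.363°; wrapped into (−180°, 180°]: -36.637°.
θ = atan2( sin Δλ · cos φ₂ , cos φ₁ · sin φ₂ − sin φ₁ · cos φ₂ · cos Δλ )
  = atan2(-0.54714, 0.64425) = -40.340° → normalised to [0°, 360°): 319.660°.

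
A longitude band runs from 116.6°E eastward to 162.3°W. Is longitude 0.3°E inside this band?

Band width going east from +116.6° to -162.3°: ((-162.3 − 116.6) mod 360) = 81.1°.
Offset of +0.3° east of the west edge: ((0.3 − 116.6) mod 360) = 243.7°.
243.7° > 81.1° ⇒ outside.

No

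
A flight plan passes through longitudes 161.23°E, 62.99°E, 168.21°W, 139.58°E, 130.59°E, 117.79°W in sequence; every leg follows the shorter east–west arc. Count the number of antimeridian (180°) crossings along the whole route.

3

Leg 1: +161.23° → +62.99°, shortest Δλ = -98.24° (west) — does not cross 180°.
Leg 2: +62.99° → -168.21°, shortest Δλ = 128.8° (east) — crosses 180°.
Leg 3: -168.21° → +139.58°, shortest Δλ = -52.21° (west) — crosses 180°.
Leg 4: +139.58° → +130.59°, shortest Δλ = -8.99° (west) — does not cross 180°.
Leg 5: +130.59° → -117.79°, shortest Δλ = 111.62° (east) — crosses 180°.
Total crossings: 3.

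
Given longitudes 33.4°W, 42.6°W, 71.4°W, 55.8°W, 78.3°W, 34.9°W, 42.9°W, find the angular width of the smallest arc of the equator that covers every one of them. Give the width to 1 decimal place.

44.9°

Sort the longitudes: -78.3°, -71.4°, -55.8°, -42.9°, -42.6°, -34.9°, -33.4°.
Eastward gaps between consecutive values (wrapping around): 6.9°, 15.6°, 12.9°, 0.3°, 7.7°, 1.5°, 315.1°.
Largest gap = 315.1° ⇒ minimal covering band is its complement: 360° − 315.1° = 44.9°.
Band runs from -78.3° eastward to -33.4°.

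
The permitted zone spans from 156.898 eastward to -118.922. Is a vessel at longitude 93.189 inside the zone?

Band width going east from +156.898° to -118.922°: ((-118.922 − 156.898) mod 360) = 84.180°.
Offset of +93.189° east of the west edge: ((93.189 − 156.898) mod 360) = 296.291°.
296.291° > 84.180° ⇒ outside.

No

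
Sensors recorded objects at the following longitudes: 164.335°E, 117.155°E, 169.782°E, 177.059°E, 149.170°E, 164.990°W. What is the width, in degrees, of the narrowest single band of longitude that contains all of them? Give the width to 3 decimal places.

77.855°

Sort the longitudes: -164.990°, +117.155°, +149.170°, +164.335°, +169.782°, +177.059°.
Eastward gaps between consecutive values (wrapping around): 282.145°, 32.015°, 15.165°, 5.447°, 7.277°, 17.951°.
Largest gap = 282.145° ⇒ minimal covering band is its complement: 360° − 282.145° = 77.855°.
Band runs from +117.155° eastward to -164.990°, crossing the antimeridian.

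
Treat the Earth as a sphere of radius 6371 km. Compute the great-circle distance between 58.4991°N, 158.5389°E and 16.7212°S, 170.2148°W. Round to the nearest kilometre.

Δλ = -170.2148 − 158.5389 = -328.7537°; wrapped into (−180°, 180°]: 31.2463°.
Δφ = -16.7212 − 58.4991 = -75.2203°.
a = sin²(Δφ/2) + cos φ₁ · cos φ₂ · sin²(Δλ/2) = 0.408742.
c = 2·atan2(√a, √(1−a)) = 1.38725 rad → d = 6371·c ≈ 8838.18 km.

8838 km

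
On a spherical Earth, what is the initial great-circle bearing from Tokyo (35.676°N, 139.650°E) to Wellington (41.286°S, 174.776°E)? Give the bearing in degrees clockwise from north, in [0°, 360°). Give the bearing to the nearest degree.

Δλ = 174.776 − 139.650 = 35.126°.
θ = atan2( sin Δλ · cos φ₂ , cos φ₁ · sin φ₂ − sin φ₁ · cos φ₂ · cos Δλ )
  = atan2(0.43235, -0.89441) = 154.201° → normalised to [0°, 360°): 154.201°.

154°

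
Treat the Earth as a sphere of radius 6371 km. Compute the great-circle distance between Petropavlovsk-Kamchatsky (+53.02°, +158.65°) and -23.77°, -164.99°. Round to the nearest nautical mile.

Δλ = -164.99 − 158.65 = -323.64°; wrapped into (−180°, 180°]: 36.36°.
Δφ = -23.77 − 53.02 = -76.79°.
a = sin²(Δφ/2) + cos φ₁ · cos φ₂ · sin²(Δλ/2) = 0.439329.
c = 2·atan2(√a, √(1−a)) = 1.44916 rad → d = 6371·c ≈ 9232.57 km ≈ 4985.19 nmi.

4985 nmi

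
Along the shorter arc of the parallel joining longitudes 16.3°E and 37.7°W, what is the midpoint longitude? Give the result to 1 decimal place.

10.7°W

Signed shortest Δλ from +16.3° to -37.7° is -54.0°.
Midpoint longitude = +16.3° + (-54.0°)/2 = +16.3° − 27.0° = -10.7°.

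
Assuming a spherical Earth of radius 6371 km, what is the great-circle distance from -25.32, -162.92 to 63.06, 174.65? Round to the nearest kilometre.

10025 km

Δλ = 174.65 − -162.92 = 337.57°; wrapped into (−180°, 180°]: -22.43°.
Δφ = 63.06 − -25.32 = 88.38°.
a = sin²(Δφ/2) + cos φ₁ · cos φ₂ · sin²(Δλ/2) = 0.501356.
c = 2·atan2(√a, √(1−a)) = 1.57351 rad → d = 6371·c ≈ 10024.82 km.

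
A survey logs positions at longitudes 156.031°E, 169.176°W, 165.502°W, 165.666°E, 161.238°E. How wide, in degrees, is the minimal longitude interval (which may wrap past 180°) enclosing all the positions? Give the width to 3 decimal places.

38.467°

Sort the longitudes: -169.176°, -165.502°, +156.031°, +161.238°, +165.666°.
Eastward gaps between consecutive values (wrapping around): 3.674°, 321.533°, 5.207°, 4.428°, 25.158°.
Largest gap = 321.533° ⇒ minimal covering band is its complement: 360° − 321.533° = 38.467°.
Band runs from +156.031° eastward to -165.502°, crossing the antimeridian.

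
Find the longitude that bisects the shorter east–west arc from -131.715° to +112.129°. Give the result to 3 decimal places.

Signed shortest Δλ from -131.715° to +112.129° is -116.156°.
Midpoint longitude = -131.715° + (-116.156°)/2 = -131.715° − 58.078° = -189.793°.
Normalise into (−180°, 180°]: +170.207°.
(The naïve average (-131.715 + +112.129)/2 = -9.793° is on the wrong side of the globe.)

+170.207°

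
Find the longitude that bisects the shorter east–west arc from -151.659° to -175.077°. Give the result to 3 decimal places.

-163.368°

Signed shortest Δλ from -151.659° to -175.077° is -23.418°.
Midpoint longitude = -151.659° + (-23.418°)/2 = -151.659° − 11.709° = -163.368°.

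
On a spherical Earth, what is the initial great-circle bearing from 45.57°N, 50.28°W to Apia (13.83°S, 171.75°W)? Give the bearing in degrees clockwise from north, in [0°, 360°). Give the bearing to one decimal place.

Δλ = -171.75 − -50.28 = -121.47°.
θ = atan2( sin Δλ · cos φ₂ , cos φ₁ · sin φ₂ − sin φ₁ · cos φ₂ · cos Δλ )
  = atan2(-0.82819, 0.19465) = -76.773° → normalised to [0°, 360°): 283.227°.

283.2°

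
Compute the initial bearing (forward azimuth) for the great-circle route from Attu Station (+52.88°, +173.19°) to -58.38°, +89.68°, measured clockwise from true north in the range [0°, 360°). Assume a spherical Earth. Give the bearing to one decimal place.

Δλ = 89.68 − 173.19 = -83.51°.
θ = atan2( sin Δλ · cos φ₂ , cos φ₁ · sin φ₂ − sin φ₁ · cos φ₂ · cos Δλ )
  = atan2(-0.52092, -0.56115) = -137.129° → normalised to [0°, 360°): 222.871°.

222.9°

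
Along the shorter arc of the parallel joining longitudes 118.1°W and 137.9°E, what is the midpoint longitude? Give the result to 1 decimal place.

Signed shortest Δλ from -118.1° to +137.9° is -104.0°.
Midpoint longitude = -118.1° + (-104.0°)/2 = -118.1° − 52.0° = -170.1°.
(The naïve average (-118.1 + +137.9)/2 = 9.9° is on the wrong side of the globe.)

170.1°W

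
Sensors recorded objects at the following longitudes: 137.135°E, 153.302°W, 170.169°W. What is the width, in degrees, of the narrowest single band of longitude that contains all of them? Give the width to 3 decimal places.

Sort the longitudes: -170.169°, -153.302°, +137.135°.
Eastward gaps between consecutive values (wrapping around): 16.867°, 290.437°, 52.696°.
Largest gap = 290.437° ⇒ minimal covering band is its complement: 360° − 290.437° = 69.563°.
Band runs from +137.135° eastward to -153.302°, crossing the antimeridian.

69.563°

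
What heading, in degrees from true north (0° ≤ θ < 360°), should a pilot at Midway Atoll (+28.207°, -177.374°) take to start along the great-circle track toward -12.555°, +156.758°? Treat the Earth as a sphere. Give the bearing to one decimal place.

Δλ = 156.758 − -177.374 = 334.132°; wrapped into (−180°, 180°]: -25.868°.
θ = atan2( sin Δλ · cos φ₂ , cos φ₁ · sin φ₂ − sin φ₁ · cos φ₂ · cos Δλ )
  = atan2(-0.42587, -0.60669) = -144.933° → normalised to [0°, 360°): 215.067°.

215.1°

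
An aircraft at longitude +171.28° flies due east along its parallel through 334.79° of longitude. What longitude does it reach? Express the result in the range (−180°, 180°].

+146.07°

Start at +171.28°; shift +334.79° → +506.07°.
+506.07° lies outside (−180°, 180°]; subtract 360° → +146.07°.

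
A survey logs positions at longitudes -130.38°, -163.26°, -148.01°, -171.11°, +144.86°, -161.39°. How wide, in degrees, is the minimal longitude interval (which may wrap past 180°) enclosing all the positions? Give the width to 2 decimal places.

Sort the longitudes: -171.11°, -163.26°, -161.39°, -148.01°, -130.38°, +144.86°.
Eastward gaps between consecutive values (wrapping around): 7.85°, 1.87°, 13.38°, 17.63°, 275.24°, 44.03°.
Largest gap = 275.24° ⇒ minimal covering band is its complement: 360° − 275.24° = 84.76°.
Band runs from +144.86° eastward to -130.38°, crossing the antimeridian.

84.76°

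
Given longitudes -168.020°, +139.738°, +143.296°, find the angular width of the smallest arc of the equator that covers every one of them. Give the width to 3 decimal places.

52.242°

Sort the longitudes: -168.020°, +139.738°, +143.296°.
Eastward gaps between consecutive values (wrapping around): 307.758°, 3.558°, 48.684°.
Largest gap = 307.758° ⇒ minimal covering band is its complement: 360° − 307.758° = 52.242°.
Band runs from +139.738° eastward to -168.020°, crossing the antimeridian.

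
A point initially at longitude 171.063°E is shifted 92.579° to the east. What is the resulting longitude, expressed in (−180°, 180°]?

Start at +171.063°; shift +92.579° → +263.642°.
+263.642° lies outside (−180°, 180°]; subtract 360° → -96.358°.

96.358°W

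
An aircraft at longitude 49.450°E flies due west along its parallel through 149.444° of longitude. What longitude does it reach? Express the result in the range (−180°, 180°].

Start at +49.450°; shift −149.444° → -99.994°.
-99.994° already lies in (−180°, 180°].

99.994°W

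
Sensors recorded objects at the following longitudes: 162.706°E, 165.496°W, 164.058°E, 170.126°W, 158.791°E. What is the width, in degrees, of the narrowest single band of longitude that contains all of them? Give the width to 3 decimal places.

35.713°

Sort the longitudes: -170.126°, -165.496°, +158.791°, +162.706°, +164.058°.
Eastward gaps between consecutive values (wrapping around): 4.630°, 324.287°, 3.915°, 1.352°, 25.816°.
Largest gap = 324.287° ⇒ minimal covering band is its complement: 360° − 324.287° = 35.713°.
Band runs from +158.791° eastward to -165.496°, crossing the antimeridian.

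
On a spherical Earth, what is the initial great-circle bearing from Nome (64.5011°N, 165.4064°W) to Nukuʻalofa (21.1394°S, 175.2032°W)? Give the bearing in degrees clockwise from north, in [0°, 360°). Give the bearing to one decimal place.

Δλ = -175.2032 − -165.4064 = -9.7968°.
θ = atan2( sin Δλ · cos φ₂ , cos φ₁ · sin φ₂ − sin φ₁ · cos φ₂ · cos Δλ )
  = atan2(-0.15870, -0.98483) = -170.846° → normalised to [0°, 360°): 189.154°.

189.2°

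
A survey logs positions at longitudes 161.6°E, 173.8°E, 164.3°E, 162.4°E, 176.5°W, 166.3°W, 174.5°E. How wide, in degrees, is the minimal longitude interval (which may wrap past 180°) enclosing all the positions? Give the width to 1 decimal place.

Sort the longitudes: -176.5°, -166.3°, +161.6°, +162.4°, +164.3°, +173.8°, +174.5°.
Eastward gaps between consecutive values (wrapping around): 10.2°, 327.9°, 0.8°, 1.9°, 9.5°, 0.7°, 9.0°.
Largest gap = 327.9° ⇒ minimal covering band is its complement: 360° − 327.9° = 32.1°.
Band runs from +161.6° eastward to -166.3°, crossing the antimeridian.

32.1°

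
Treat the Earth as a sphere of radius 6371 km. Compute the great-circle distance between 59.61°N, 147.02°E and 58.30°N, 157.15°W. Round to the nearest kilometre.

Δλ = -157.15 − 147.02 = -304.17°; wrapped into (−180°, 180°]: 55.83°.
Δφ = 58.30 − 59.61 = -1.31°.
a = sin²(Δφ/2) + cos φ₁ · cos φ₂ · sin²(Δλ/2) = 0.058393.
c = 2·atan2(√a, √(1−a)) = 0.48813 rad → d = 6371·c ≈ 3109.85 km.

3110 km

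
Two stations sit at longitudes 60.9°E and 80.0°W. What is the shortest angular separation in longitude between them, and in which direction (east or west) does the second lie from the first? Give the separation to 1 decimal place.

140.9° west

Raw difference: -80.0 − 60.9 = -140.9°.
Normalise into (−180°, 180°]: -140.9° stays -140.9°.
Negative ⇒ the second point lies to the west; separation 140.9°.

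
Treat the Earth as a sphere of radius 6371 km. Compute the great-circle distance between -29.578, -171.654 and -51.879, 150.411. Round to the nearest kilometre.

3973 km

Δλ = 150.411 − -171.654 = 322.065°; wrapped into (−180°, 180°]: -37.935°.
Δφ = -51.879 − -29.578 = -22.301°.
a = sin²(Δφ/2) + cos φ₁ · cos φ₂ · sin²(Δλ/2) = 0.094117.
c = 2·atan2(√a, √(1−a)) = 0.62363 rad → d = 6371·c ≈ 3973.13 km.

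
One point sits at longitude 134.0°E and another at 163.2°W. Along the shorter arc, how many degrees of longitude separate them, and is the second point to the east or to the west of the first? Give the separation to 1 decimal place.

62.8° east

Raw difference: -163.2 − 134.0 = -297.2°.
Normalise into (−180°, 180°]: -297.2° + 360° = 62.8°.
Positive ⇒ the second point lies to the east; separation 62.8°.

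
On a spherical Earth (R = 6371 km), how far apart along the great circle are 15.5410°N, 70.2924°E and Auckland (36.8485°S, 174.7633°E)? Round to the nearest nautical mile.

Δλ = 174.7633 − 70.2924 = 104.4709°.
Δφ = -36.8485 − 15.5410 = -52.3895°.
a = sin²(Δφ/2) + cos φ₁ · cos φ₂ · sin²(Δλ/2) = 0.676666.
c = 2·atan2(√a, √(1−a)) = 1.93193 rad → d = 6371·c ≈ 12308.31 km ≈ 6645.95 nmi.

6646 nmi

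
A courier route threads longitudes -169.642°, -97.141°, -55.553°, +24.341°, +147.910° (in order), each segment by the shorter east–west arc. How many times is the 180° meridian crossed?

Leg 1: -169.642° → -97.141°, shortest Δλ = 72.501° (east) — does not cross 180°.
Leg 2: -97.141° → -55.553°, shortest Δλ = 41.588° (east) — does not cross 180°.
Leg 3: -55.553° → +24.341°, shortest Δλ = 79.894° (east) — does not cross 180°.
Leg 4: +24.341° → +147.910°, shortest Δλ = 123.569° (east) — does not cross 180°.
Total crossings: 0.

0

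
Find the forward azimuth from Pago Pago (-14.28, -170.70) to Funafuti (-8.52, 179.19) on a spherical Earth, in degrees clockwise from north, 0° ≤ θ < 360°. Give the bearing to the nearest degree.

299°

Δλ = 179.19 − -170.70 = 349.89°; wrapped into (−180°, 180°]: -10.11°.
θ = atan2( sin Δλ · cos φ₂ , cos φ₁ · sin φ₂ − sin φ₁ · cos φ₂ · cos Δλ )
  = atan2(-0.17360, 0.09657) = -60.913° → normalised to [0°, 360°): 299.087°.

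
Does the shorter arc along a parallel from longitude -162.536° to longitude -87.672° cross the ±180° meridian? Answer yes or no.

Signed shortest Δλ = ((-87.672 − -162.536 + 180) mod 360) − 180 = 74.864°.
Going east by 74.864° from -162.536° reaches -87.672° without touching 180°.

No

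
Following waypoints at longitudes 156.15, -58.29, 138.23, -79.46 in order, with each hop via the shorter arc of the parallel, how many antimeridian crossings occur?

Leg 1: +156.15° → -58.29°, shortest Δλ = 145.56° (east) — crosses 180°.
Leg 2: -58.29° → +138.23°, shortest Δλ = -163.48° (west) — crosses 180°.
Leg 3: +138.23° → -79.46°, shortest Δλ = 142.31° (east) — crosses 180°.
Total crossings: 3.

3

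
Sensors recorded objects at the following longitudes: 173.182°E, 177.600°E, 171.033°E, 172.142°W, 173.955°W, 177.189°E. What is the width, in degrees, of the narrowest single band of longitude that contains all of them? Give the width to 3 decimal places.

16.825°

Sort the longitudes: -173.955°, -172.142°, +171.033°, +173.182°, +177.189°, +177.600°.
Eastward gaps between consecutive values (wrapping around): 1.813°, 343.175°, 2.149°, 4.007°, 0.411°, 8.445°.
Largest gap = 343.175° ⇒ minimal covering band is its complement: 360° − 343.175° = 16.825°.
Band runs from +171.033° eastward to -172.142°, crossing the antimeridian.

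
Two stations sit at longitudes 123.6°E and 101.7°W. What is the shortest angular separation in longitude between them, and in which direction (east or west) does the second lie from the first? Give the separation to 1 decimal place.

134.7° east

Raw difference: -101.7 − 123.6 = -225.3°.
Normalise into (−180°, 180°]: -225.3° + 360° = 134.7°.
Positive ⇒ the second point lies to the east; separation 134.7°.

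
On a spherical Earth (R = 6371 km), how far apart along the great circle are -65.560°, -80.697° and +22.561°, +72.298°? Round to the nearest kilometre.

14856 km

Δλ = 72.298 − -80.697 = 152.995°.
Δφ = 22.561 − -65.560 = 88.121°.
a = sin²(Δφ/2) + cos φ₁ · cos φ₂ · sin²(Δλ/2) = 0.844853.
c = 2·atan2(√a, √(1−a)) = 2.33188 rad → d = 6371·c ≈ 14856.41 km.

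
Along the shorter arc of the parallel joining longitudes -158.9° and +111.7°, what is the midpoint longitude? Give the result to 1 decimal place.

+156.4°

Signed shortest Δλ from -158.9° to +111.7° is -89.4°.
Midpoint longitude = -158.9° + (-89.4°)/2 = -158.9° − 44.7° = -203.6°.
Normalise into (−180°, 180°]: +156.4°.
(The naïve average (-158.9 + +111.7)/2 = -23.6° is on the wrong side of the globe.)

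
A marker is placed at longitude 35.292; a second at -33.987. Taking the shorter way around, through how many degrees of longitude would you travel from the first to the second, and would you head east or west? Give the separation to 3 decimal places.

69.279° west

Raw difference: -33.987 − 35.292 = -69.279°.
Normalise into (−180°, 180°]: -69.279° stays -69.279°.
Negative ⇒ the second point lies to the west; separation 69.279°.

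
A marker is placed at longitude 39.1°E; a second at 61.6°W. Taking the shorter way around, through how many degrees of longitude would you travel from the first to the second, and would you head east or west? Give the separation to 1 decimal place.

100.7° west

Raw difference: -61.6 − 39.1 = -100.7°.
Normalise into (−180°, 180°]: -100.7° stays -100.7°.
Negative ⇒ the second point lies to the west; separation 100.7°.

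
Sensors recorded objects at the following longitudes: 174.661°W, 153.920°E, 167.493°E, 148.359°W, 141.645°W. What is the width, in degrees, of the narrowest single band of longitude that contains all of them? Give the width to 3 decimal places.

Sort the longitudes: -174.661°, -148.359°, -141.645°, +153.920°, +167.493°.
Eastward gaps between consecutive values (wrapping around): 26.302°, 6.714°, 295.565°, 13.573°, 17.846°.
Largest gap = 295.565° ⇒ minimal covering band is its complement: 360° − 295.565° = 64.435°.
Band runs from +153.920° eastward to -141.645°, crossing the antimeridian.

64.435°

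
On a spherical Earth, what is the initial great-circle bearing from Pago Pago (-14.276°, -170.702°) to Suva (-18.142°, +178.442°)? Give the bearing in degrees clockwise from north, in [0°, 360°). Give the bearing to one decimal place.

Δλ = 178.442 − -170.702 = 349.144°; wrapped into (−180°, 180°]: -10.856°.
θ = atan2( sin Δλ · cos φ₂ , cos φ₁ · sin φ₂ − sin φ₁ · cos φ₂ · cos Δλ )
  = atan2(-0.17898, -0.07162) = -111.808° → normalised to [0°, 360°): 248.192°.

248.2°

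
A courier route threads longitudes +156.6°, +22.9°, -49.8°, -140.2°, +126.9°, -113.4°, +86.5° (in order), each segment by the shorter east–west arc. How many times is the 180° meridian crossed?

Leg 1: +156.6° → +22.9°, shortest Δλ = -133.7° (west) — does not cross 180°.
Leg 2: +22.9° → -49.8°, shortest Δλ = -72.7° (west) — does not cross 180°.
Leg 3: -49.8° → -140.2°, shortest Δλ = -90.4° (west) — does not cross 180°.
Leg 4: -140.2° → +126.9°, shortest Δλ = -92.9° (west) — crosses 180°.
Leg 5: +126.9° → -113.4°, shortest Δλ = 119.7° (east) — crosses 180°.
Leg 6: -113.4° → +86.5°, shortest Δλ = -160.1° (west) — crosses 180°.
Total crossings: 3.

3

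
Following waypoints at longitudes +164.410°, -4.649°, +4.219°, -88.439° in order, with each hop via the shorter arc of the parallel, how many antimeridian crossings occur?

Leg 1: +164.410° → -4.649°, shortest Δλ = -169.059° (west) — does not cross 180°.
Leg 2: -4.649° → +4.219°, shortest Δλ = 8.868° (east) — does not cross 180°.
Leg 3: +4.219° → -88.439°, shortest Δλ = -92.658° (west) — does not cross 180°.
Total crossings: 0.

0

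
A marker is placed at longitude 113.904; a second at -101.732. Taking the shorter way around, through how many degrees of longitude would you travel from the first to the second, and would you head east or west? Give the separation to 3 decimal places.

144.364° east

Raw difference: -101.732 − 113.904 = -215.636°.
Normalise into (−180°, 180°]: -215.636° + 360° = 144.364°.
Positive ⇒ the second point lies to the east; separation 144.364°.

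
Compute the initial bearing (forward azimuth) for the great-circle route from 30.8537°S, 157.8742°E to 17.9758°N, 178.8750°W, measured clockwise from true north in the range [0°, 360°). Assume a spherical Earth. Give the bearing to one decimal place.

27.8°

Δλ = -178.8750 − 157.8742 = -336.7492°; wrapped into (−180°, 180°]: 23.2508°.
θ = atan2( sin Δλ · cos φ₂ , cos φ₁ · sin φ₂ − sin φ₁ · cos φ₂ · cos Δλ )
  = atan2(0.37549, 0.71314) = 27.768° → normalised to [0°, 360°): 27.768°.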